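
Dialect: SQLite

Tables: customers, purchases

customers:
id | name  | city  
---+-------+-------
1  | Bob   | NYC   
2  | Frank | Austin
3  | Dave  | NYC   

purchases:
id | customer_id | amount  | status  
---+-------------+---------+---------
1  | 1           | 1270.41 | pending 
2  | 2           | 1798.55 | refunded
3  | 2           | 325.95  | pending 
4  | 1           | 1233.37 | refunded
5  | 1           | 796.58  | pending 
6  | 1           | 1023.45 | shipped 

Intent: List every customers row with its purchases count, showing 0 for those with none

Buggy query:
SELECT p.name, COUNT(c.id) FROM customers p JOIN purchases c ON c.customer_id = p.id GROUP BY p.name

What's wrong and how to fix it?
Bug: An inner join excludes parents with zero children

Fix: Use LEFT JOIN so parents without children still appear (COUNT(c.id) gives 0)

Corrected query:
SELECT p.name, COUNT(c.id) FROM customers p LEFT JOIN purchases c ON c.customer_id = p.id GROUP BY p.name

Result:
name  | COUNT(c.id)
------+------------
Bob   | 4          
Dave  | 0          
Frank | 2          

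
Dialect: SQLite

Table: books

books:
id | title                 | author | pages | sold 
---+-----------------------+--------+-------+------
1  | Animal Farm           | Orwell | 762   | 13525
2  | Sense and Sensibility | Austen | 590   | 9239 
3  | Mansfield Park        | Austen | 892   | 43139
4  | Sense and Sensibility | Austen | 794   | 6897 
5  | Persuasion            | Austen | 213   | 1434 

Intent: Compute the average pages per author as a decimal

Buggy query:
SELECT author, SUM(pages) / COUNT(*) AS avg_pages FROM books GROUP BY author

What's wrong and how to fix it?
Bug: SUM(pages) and COUNT(*) are both integers; the division truncates the fractional part

Fix: Multiply by 1.0 (or CAST to REAL) to force floating-point division

Corrected query:
SELECT author, SUM(pages) * 1.0 / COUNT(*) AS avg_pages FROM books GROUP BY author

Result:
author | avg_pages
-------+----------
Austen | 622.25   
Orwell | 762      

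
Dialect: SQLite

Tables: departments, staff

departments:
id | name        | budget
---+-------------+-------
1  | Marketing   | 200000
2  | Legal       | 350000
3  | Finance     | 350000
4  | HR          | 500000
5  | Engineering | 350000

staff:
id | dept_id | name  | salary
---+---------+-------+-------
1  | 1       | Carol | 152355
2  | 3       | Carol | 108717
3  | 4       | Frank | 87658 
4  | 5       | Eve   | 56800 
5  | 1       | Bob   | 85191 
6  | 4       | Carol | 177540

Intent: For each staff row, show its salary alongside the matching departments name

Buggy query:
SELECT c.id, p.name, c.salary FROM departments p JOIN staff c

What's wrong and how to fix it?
Bug: JOIN with no ON clause produces a cartesian product; every staff row pairs with every departments row

Fix: Specify the join condition linking the foreign key to the parent id

Corrected query:
SELECT c.id, p.name, c.salary FROM departments p JOIN staff c ON c.dept_id = p.id

Result:
id | name        | salary
---+-------------+-------
1  | Marketing   | 152355
2  | Finance     | 108717
3  | HR          | 87658 
4  | Engineering | 56800 
5  | Marketing   | 85191 
6  | HR          | 177540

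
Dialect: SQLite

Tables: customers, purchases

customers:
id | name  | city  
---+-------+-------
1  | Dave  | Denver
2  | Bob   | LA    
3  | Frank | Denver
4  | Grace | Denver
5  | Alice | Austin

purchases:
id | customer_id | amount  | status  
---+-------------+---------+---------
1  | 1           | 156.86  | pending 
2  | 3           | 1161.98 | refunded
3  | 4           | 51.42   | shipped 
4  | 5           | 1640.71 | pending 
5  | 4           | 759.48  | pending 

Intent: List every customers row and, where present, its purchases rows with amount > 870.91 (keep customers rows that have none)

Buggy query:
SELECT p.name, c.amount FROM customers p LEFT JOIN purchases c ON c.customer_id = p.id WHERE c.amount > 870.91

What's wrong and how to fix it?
Bug: A WHERE condition on the right-hand table after LEFT JOIN drops unmatched parents

Fix: Move the right-table condition into the ON clause so unmatched parents are kept

Corrected query:
SELECT p.name, c.amount FROM customers p LEFT JOIN purchases c ON c.customer_id = p.id AND c.amount > 870.91

Result:
name  | amount 
------+--------
Dave  | NULL   
Bob   | NULL   
Frank | 1161.98
Grace | NULL   
Alice | 1640.71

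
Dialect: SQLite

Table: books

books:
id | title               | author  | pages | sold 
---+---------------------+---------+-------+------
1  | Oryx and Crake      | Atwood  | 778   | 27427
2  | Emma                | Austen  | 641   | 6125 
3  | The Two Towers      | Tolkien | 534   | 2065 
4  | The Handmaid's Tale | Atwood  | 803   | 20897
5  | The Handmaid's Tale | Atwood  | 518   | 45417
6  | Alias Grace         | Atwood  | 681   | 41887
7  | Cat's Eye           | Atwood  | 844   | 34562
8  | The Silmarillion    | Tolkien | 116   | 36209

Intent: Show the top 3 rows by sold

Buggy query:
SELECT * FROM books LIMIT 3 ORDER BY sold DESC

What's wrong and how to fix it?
Bug: LIMIT must come after ORDER BY

Fix: Swap the clauses: ORDER BY first, then LIMIT

Corrected query:
SELECT * FROM books ORDER BY sold DESC LIMIT 3

Result:
id | title               | author  | pages | sold 
---+---------------------+---------+-------+------
5  | The Handmaid's Tale | Atwood  | 518   | 45417
6  | Alias Grace         | Atwood  | 681   | 41887
8  | The Silmarillion    | Tolkien | 116   | 36209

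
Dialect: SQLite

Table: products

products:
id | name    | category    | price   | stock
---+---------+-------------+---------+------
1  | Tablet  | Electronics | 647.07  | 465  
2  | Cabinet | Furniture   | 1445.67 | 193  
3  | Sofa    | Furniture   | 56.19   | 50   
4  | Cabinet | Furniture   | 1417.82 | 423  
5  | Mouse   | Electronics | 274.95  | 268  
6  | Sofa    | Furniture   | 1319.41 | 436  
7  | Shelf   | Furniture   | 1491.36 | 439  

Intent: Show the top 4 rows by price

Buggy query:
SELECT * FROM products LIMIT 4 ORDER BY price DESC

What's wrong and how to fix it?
Bug: ORDER BY cannot follow LIMIT; LIMIT is the final clause

Fix: Sort with ORDER BY, then apply LIMIT

Corrected query:
SELECT * FROM products ORDER BY price DESC LIMIT 4

Result:
id | name    | category  | price   | stock
---+---------+-----------+---------+------
7  | Shelf   | Furniture | 1491.36 | 439  
2  | Cabinet | Furniture | 1445.67 | 193  
4  | Cabinet | Furniture | 1417.82 | 423  
6  | Sofa    | Furniture | 1319.41 | 436  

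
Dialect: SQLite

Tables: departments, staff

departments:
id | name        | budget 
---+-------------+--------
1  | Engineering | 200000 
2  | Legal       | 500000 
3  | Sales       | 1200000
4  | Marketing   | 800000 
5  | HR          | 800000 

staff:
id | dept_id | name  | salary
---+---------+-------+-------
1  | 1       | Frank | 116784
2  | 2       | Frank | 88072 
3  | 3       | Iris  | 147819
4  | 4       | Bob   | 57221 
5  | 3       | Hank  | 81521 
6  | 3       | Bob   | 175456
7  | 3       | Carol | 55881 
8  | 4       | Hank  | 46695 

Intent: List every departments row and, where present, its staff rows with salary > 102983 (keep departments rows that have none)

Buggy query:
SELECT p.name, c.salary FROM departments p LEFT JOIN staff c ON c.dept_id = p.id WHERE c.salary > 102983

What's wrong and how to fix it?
Bug: Filtering c.salary in WHERE discards the NULL rows produced by LEFT JOIN, turning it into an inner join

Fix: Move the right-table condition into the ON clause so unmatched parents are kept

Corrected query:
SELECT p.name, c.salary FROM departments p LEFT JOIN staff c ON c.dept_id = p.id AND c.salary > 102983

Result:
name        | salary
------------+-------
Engineering | 116784
Legal       | NULL  
Sales       | 147819
Sales       | 175456
Marketing   | NULL  
HR          | NULL  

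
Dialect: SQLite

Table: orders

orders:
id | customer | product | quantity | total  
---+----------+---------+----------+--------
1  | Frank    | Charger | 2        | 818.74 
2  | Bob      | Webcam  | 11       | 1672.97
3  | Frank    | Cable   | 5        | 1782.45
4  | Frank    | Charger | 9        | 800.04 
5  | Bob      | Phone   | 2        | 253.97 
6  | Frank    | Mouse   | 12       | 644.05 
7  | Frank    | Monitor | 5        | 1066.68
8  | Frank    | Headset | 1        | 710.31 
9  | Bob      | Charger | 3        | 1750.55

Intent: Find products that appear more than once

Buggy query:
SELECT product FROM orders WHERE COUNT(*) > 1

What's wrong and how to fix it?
Bug: WHERE can't reference COUNT(*); aggregates are computed after WHERE

Fix: GROUP BY product, then filter groups with HAVING COUNT(*) > 1

Corrected query:
SELECT product FROM orders GROUP BY product HAVING COUNT(*) > 1

Result:
product
-------
Charger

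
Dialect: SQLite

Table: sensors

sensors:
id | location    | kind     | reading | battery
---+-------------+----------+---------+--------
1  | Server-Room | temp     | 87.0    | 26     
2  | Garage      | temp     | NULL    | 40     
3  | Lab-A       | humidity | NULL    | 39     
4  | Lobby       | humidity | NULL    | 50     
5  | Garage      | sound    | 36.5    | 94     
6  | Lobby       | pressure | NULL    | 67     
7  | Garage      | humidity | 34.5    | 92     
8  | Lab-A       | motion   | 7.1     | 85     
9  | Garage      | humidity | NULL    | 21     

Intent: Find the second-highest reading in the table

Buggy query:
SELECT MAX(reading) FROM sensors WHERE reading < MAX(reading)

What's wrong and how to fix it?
Bug: MAX(reading) on the right of the comparison is an aggregate-in-WHERE error

Fix: Put the inner MAX in a scalar subquery

Corrected query:
SELECT MAX(reading) FROM sensors WHERE reading < (SELECT MAX(reading) FROM sensors)

Result:
MAX(reading)
------------
36.5        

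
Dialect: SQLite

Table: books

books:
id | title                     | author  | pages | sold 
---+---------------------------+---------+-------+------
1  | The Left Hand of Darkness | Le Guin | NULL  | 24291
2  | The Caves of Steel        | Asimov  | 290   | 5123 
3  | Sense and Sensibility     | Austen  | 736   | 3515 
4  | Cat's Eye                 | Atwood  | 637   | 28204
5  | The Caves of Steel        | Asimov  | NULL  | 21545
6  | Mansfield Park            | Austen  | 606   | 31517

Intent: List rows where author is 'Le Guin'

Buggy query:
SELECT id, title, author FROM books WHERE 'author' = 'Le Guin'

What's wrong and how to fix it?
Bug: 'author' in single quotes is a string literal, not the column; the comparison is literal-vs-literal and never true

Fix: Reference the column as author without single quotes

Corrected query:
SELECT id, title, author FROM books WHERE author = 'Le Guin'

Result:
id | title                     | author 
---+---------------------------+--------
1  | The Left Hand of Darkness | Le Guin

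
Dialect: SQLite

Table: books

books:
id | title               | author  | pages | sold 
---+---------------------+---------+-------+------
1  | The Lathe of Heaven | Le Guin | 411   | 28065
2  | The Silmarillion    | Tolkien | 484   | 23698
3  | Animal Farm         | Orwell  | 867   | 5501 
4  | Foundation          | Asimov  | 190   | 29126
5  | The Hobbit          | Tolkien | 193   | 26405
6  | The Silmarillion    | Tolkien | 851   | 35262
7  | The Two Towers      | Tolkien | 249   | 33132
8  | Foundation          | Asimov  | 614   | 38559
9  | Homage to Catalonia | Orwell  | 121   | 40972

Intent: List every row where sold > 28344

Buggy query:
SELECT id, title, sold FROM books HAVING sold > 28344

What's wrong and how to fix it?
Bug: This is a non-aggregate query (no GROUP BY, no aggregates), so in SQLite the HAVING clause is invalid here; a row-level condition belongs in WHERE

Fix: Use WHERE for row-level filtering

Corrected query:
SELECT id, title, sold FROM books WHERE sold > 28344

Result:
id | title               | sold 
---+---------------------+------
4  | Foundation          | 29126
6  | The Silmarillion    | 35262
7  | The Two Towers      | 33132
8  | Foundation          | 38559
9  | Homage to Catalonia | 40972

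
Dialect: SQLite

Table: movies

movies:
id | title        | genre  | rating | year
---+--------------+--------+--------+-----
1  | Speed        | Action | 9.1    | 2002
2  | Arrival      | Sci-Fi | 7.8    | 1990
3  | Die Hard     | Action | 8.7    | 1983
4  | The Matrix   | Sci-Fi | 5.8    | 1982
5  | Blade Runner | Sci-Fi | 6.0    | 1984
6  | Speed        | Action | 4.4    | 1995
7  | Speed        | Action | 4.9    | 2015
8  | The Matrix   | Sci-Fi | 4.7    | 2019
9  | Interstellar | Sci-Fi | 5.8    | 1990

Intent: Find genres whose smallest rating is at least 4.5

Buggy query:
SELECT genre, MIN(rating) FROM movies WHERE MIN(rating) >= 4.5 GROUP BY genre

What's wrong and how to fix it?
Bug: Aggregates like MIN are computed per group after WHERE runs

Fix: Use HAVING for the per-group MIN condition

Corrected query:
SELECT genre, MIN(rating) FROM movies GROUP BY genre HAVING MIN(rating) >= 4.5

Result:
genre  | MIN(rating)
-------+------------
Sci-Fi | 4.7        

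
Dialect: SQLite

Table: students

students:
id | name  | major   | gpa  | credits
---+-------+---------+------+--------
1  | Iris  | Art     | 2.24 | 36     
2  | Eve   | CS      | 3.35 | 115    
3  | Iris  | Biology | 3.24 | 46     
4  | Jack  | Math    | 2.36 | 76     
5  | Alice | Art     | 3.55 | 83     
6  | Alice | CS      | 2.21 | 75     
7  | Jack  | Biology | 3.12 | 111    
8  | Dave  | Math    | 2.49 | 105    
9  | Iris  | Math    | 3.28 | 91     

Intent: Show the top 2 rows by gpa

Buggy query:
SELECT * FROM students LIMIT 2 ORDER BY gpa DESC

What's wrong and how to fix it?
Bug: ORDER BY cannot follow LIMIT; LIMIT is the final clause

Fix: Sort with ORDER BY, then apply LIMIT

Corrected query:
SELECT * FROM students ORDER BY gpa DESC LIMIT 2

Result:
id | name  | major | gpa  | credits
---+-------+-------+------+--------
5  | Alice | Art   | 3.55 | 83     
2  | Eve   | CS    | 3.35 | 115    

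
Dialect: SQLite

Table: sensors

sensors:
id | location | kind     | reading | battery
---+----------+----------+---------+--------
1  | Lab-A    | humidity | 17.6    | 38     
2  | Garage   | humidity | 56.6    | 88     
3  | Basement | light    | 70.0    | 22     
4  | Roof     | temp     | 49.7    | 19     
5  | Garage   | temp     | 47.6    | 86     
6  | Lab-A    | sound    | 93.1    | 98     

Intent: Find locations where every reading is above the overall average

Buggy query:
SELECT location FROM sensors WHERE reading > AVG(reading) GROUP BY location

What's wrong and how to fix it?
Bug: WHERE evaluates per row before aggregation, so AVG() is unavailable

Fix: Use a subquery for AVG and a HAVING MIN(...) filter so the condition holds for every row in the group

Corrected query:
SELECT location FROM sensors GROUP BY location HAVING MIN(reading) > (SELECT AVG(reading) FROM sensors)

Result:
location
--------
Basement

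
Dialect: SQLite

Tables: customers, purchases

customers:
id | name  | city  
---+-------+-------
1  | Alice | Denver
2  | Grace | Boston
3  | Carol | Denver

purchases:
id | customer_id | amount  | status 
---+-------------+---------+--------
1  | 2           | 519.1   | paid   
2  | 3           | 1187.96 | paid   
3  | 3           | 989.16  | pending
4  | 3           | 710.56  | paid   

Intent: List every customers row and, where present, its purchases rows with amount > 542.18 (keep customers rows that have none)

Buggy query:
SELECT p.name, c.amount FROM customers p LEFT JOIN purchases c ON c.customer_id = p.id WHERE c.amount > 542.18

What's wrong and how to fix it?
Bug: A WHERE condition on the right-hand table after LEFT JOIN drops unmatched parents

Fix: Put 'c.amount > 542.18' in the JOIN's ON clause instead of WHERE

Corrected query:
SELECT p.name, c.amount FROM customers p LEFT JOIN purchases c ON c.customer_id = p.id AND c.amount > 542.18

Result:
name  | amount 
------+--------
Alice | NULL   
Grace | NULL   
Carol | 710.56 
Carol | 989.16 
Carol | 1187.96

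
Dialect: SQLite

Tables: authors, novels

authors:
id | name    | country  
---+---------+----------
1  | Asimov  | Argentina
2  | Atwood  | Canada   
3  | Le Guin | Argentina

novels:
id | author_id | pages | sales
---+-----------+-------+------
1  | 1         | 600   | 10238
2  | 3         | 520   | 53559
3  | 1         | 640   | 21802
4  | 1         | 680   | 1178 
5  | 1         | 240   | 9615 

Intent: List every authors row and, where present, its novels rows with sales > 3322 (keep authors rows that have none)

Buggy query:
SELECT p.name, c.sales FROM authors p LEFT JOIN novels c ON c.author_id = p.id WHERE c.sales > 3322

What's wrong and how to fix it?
Bug: Filtering c.sales in WHERE discards the NULL rows produced by LEFT JOIN, turning it into an inner join

Fix: Put 'c.sales > 3322' in the JOIN's ON clause instead of WHERE

Corrected query:
SELECT p.name, c.sales FROM authors p LEFT JOIN novels c ON c.author_id = p.id AND c.sales > 3322

Result:
name    | sales
--------+------
Asimov  | 9615 
Asimov  | 10238
Asimov  | 21802
Atwood  | NULL 
Le Guin | 53559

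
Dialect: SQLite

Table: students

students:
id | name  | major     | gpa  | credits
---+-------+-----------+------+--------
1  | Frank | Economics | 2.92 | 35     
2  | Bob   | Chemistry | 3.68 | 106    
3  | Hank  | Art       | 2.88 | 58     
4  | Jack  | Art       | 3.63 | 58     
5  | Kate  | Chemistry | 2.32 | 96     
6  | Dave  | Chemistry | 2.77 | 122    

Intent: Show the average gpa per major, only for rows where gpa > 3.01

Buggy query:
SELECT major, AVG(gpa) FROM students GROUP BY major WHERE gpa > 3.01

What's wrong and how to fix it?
Bug: Row-level WHERE must come before GROUP BY in the clause order

Fix: Move the WHERE clause before GROUP BY

Corrected query:
SELECT major, AVG(gpa) FROM students WHERE gpa > 3.01 GROUP BY major

Result:
major     | AVG(gpa)
----------+---------
Art       | 3.63    
Chemistry | 3.68    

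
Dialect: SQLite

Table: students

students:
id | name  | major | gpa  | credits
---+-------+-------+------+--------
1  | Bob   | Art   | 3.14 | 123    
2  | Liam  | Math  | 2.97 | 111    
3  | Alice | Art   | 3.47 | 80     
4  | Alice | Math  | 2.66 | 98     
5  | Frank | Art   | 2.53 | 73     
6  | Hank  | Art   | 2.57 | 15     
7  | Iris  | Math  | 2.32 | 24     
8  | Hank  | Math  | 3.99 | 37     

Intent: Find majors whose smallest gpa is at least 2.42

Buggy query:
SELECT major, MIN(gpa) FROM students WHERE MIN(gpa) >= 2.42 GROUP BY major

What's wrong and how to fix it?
Bug: Aggregates like MIN are computed per group after WHERE runs

Fix: Replace WHERE with HAVING after the GROUP BY

Corrected query:
SELECT major, MIN(gpa) FROM students GROUP BY major HAVING MIN(gpa) >= 2.42

Result:
major | MIN(gpa)
------+---------
Art   | 2.53    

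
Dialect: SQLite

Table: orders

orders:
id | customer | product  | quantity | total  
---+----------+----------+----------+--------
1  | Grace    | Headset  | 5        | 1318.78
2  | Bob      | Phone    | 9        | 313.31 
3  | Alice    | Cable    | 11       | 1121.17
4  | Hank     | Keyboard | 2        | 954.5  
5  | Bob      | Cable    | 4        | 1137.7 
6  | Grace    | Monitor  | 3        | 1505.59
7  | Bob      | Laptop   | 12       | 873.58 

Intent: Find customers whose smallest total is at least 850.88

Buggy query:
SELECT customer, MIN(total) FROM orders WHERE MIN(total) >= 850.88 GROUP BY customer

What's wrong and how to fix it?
Bug: MIN() in WHERE is a misuse of aggregate

Fix: Replace WHERE with HAVING after the GROUP BY

Corrected query:
SELECT customer, MIN(total) FROM orders GROUP BY customer HAVING MIN(total) >= 850.88

Result:
customer | MIN(total)
---------+-----------
Alice    | 1121.17   
Grace    | 1318.78   
Hank     | 954.5     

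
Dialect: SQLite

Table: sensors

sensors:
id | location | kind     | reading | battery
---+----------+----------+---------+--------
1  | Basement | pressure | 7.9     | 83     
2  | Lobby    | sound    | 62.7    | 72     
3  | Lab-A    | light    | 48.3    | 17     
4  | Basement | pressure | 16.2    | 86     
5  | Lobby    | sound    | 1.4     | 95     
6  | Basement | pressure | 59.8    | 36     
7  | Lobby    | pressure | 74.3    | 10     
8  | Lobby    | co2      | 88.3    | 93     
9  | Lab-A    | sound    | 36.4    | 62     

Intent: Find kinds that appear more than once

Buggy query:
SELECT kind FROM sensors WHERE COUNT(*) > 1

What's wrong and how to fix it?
Bug: COUNT(*) is an aggregate and cannot be used in WHERE

Fix: Group first, then use HAVING for the count condition

Corrected query:
SELECT kind FROM sensors GROUP BY kind HAVING COUNT(*) > 1

Result:
kind    
--------
pressure
sound   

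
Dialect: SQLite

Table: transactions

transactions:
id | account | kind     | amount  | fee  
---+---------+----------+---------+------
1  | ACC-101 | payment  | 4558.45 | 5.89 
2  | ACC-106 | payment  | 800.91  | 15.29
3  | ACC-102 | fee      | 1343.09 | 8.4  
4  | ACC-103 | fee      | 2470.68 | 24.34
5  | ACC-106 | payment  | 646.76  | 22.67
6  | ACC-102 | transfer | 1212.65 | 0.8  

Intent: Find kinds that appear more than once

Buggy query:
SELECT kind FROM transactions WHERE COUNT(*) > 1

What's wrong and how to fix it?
Bug: WHERE can't reference COUNT(*); aggregates are computed after WHERE

Fix: Group first, then use HAVING for the count condition

Corrected query:
SELECT kind FROM transactions GROUP BY kind HAVING COUNT(*) > 1

Result:
kind   
-------
fee    
payment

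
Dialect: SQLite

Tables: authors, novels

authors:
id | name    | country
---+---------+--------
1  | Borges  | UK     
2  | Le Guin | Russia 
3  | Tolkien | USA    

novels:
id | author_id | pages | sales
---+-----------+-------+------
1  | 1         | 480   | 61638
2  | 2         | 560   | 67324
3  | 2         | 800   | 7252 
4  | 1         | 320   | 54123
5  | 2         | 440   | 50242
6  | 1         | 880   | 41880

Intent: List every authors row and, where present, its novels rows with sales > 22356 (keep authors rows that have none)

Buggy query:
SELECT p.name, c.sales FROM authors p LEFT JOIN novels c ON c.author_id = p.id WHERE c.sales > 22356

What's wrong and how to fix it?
Bug: A WHERE condition on the right-hand table after LEFT JOIN drops unmatched parents

Fix: Move the right-table condition into the ON clause so unmatched parents are kept

Corrected query:
SELECT p.name, c.sales FROM authors p LEFT JOIN novels c ON c.author_id = p.id AND c.sales > 22356

Result:
name    | sales
--------+------
Borges  | 41880
Borges  | 54123
Borges  | 61638
Le Guin | 50242
Le Guin | 67324
Tolkien | NULL 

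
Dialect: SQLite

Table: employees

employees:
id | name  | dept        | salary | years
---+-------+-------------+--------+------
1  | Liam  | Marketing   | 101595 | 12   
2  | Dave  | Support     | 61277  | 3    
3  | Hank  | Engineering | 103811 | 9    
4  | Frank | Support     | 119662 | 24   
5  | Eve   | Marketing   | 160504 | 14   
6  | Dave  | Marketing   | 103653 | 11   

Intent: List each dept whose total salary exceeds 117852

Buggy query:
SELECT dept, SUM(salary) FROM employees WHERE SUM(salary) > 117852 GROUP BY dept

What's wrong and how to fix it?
Bug: WHERE runs before GROUP BY, so aggregates aren't available there

Fix: Use HAVING (which filters groups after aggregation) instead of WHERE

Corrected query:
SELECT dept, SUM(salary) FROM employees GROUP BY dept HAVING SUM(salary) > 117852

Result:
dept      | SUM(salary)
----------+------------
Marketing | 365752     
Support   | 180939     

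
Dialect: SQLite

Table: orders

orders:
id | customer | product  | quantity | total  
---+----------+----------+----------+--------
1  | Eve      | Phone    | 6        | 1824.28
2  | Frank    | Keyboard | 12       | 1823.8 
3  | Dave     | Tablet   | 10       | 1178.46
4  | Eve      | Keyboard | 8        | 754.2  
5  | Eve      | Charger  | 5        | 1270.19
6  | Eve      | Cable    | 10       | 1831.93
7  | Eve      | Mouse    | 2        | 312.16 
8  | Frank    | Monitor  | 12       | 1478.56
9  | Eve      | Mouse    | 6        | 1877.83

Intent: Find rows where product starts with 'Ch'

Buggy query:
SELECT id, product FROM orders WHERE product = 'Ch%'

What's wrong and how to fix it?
Bug: Wildcards only work with LIKE; '=' treats '%' as a literal character

Fix: Use LIKE for wildcard pattern matching

Corrected query:
SELECT id, product FROM orders WHERE product LIKE 'Ch%'

Result:
id | product
---+--------
5  | Charger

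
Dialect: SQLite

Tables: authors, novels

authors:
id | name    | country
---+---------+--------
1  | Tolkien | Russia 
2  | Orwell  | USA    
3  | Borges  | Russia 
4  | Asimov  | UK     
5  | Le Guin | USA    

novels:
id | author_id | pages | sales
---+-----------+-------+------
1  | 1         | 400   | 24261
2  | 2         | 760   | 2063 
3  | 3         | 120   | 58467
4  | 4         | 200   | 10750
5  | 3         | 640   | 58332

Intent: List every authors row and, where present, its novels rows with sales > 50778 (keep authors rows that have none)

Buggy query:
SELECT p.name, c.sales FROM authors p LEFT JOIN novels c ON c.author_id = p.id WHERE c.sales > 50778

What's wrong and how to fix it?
Bug: Filtering c.sales in WHERE discards the NULL rows produced by LEFT JOIN, turning it into an inner join

Fix: Put 'c.sales > 50778' in the JOIN's ON clause instead of WHERE

Corrected query:
SELECT p.name, c.sales FROM authors p LEFT JOIN novels c ON c.author_id = p.id AND c.sales > 50778

Result:
name    | sales
--------+------
Tolkien | NULL 
Orwell  | NULL 
Borges  | 58332
Borges  | 58467
Asimov  | NULL 
Le Guin | NULL 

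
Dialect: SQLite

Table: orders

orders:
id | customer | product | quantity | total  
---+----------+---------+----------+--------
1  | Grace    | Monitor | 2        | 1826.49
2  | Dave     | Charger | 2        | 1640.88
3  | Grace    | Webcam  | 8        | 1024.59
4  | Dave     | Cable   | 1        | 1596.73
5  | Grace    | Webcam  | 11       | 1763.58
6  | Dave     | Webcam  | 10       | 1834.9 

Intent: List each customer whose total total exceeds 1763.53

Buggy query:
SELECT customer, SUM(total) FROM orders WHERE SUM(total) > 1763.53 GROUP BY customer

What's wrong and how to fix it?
Bug: WHERE runs before GROUP BY, so aggregates aren't available there

Fix: Move the aggregate condition to a HAVING clause

Corrected query:
SELECT customer, SUM(total) FROM orders GROUP BY customer HAVING SUM(total) > 1763.53

Result:
customer | SUM(total)
---------+-----------
Dave     | 5072.51   
Grace    | 4614.66   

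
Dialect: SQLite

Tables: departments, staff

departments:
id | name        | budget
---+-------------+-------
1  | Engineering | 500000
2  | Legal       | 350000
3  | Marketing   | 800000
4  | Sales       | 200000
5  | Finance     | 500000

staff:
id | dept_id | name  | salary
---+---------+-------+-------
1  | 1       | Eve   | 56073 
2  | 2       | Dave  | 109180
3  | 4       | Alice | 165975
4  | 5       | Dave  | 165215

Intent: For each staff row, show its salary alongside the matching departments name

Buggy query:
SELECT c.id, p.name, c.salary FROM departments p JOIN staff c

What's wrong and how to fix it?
Bug: JOIN with no ON clause produces a cartesian product; every staff row pairs with every departments row

Fix: Add ON c.dept_id = p.id to the JOIN

Corrected query:
SELECT c.id, p.name, c.salary FROM departments p JOIN staff c ON c.dept_id = p.id

Result:
id | name        | salary
---+-------------+-------
1  | Engineering | 56073 
2  | Legal       | 109180
3  | Sales       | 165975
4  | Finance     | 165215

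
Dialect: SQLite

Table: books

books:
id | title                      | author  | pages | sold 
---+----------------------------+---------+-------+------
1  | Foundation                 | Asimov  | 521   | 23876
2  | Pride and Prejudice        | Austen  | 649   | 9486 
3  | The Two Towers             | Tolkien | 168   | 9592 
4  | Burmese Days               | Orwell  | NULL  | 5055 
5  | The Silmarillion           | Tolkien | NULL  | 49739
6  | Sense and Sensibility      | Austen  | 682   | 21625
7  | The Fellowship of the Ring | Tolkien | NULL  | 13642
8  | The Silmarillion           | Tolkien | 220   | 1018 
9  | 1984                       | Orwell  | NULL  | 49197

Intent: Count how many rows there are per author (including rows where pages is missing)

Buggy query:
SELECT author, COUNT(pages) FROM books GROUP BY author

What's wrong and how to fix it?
Bug: COUNT(pages) skips NULLs, so groups with missing pages are undercounted

Fix: Use COUNT(*) to count all rows regardless of NULL

Corrected query:
SELECT author, COUNT(*) FROM books GROUP BY author

Result:
author  | COUNT(*)
--------+---------
Asimov  | 1       
Austen  | 2       
Orwell  | 2       
Tolkien | 4       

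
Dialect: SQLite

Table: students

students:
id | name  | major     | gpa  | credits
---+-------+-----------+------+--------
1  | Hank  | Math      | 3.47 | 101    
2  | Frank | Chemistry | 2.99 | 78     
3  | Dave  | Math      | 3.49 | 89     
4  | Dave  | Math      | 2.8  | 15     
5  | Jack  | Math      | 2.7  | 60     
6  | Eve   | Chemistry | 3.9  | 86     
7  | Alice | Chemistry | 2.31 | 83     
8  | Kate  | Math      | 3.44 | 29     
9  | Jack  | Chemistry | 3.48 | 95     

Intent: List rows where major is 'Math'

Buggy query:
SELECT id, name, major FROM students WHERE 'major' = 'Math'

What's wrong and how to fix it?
Bug: 'major' in single quotes is a string literal, not the column; the comparison is literal-vs-literal and never true

Fix: Reference the column as major without single quotes

Corrected query:
SELECT id, name, major FROM students WHERE major = 'Math'

Result:
id | name | major
---+------+------
1  | Hank | Math 
3  | Dave | Math 
4  | Dave | Math 
5  | Jack | Math 
8  | Kate | Math 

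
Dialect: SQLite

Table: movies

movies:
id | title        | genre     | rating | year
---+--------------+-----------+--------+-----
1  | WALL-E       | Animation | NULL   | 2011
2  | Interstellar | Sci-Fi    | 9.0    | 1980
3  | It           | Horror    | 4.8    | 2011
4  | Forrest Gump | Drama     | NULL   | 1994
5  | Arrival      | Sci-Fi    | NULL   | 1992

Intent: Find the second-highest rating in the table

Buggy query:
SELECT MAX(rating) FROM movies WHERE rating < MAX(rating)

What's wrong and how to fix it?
Bug: MAX(rating) on the right of the comparison is an aggregate-in-WHERE error

Fix: Put the inner MAX in a scalar subquery

Corrected query:
SELECT MAX(rating) FROM movies WHERE rating < (SELECT MAX(rating) FROM movies)

Result:
MAX(rating)
-----------
4.8        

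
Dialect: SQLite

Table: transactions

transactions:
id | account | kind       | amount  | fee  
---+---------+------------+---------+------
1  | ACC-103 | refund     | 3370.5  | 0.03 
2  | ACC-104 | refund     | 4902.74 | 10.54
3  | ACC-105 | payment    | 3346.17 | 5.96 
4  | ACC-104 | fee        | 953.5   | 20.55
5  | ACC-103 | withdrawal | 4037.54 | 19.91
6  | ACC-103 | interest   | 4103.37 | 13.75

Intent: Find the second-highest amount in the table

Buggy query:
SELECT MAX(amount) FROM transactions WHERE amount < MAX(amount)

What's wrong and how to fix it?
Bug: MAX(amount) on the right of the comparison is an aggregate-in-WHERE error

Fix: Compute the overall MAX in a subquery, then take MAX of rows below it

Corrected query:
SELECT MAX(amount) FROM transactions WHERE amount < (SELECT MAX(amount) FROM transactions)

Result:
MAX(amount)
-----------
4103.37    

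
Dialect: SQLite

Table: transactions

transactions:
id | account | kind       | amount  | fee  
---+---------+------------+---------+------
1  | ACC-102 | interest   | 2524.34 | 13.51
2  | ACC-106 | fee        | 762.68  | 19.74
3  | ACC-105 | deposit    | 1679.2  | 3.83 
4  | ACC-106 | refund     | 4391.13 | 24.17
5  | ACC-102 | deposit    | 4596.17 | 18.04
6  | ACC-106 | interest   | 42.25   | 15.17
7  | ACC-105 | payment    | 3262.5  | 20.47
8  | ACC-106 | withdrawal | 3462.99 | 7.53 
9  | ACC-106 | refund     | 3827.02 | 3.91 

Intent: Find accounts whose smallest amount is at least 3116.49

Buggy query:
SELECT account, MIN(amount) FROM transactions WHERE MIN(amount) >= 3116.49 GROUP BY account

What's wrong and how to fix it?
Bug: Aggregates like MIN are computed per group after WHERE runs

Fix: Use HAVING for the per-group MIN condition

Corrected query:
SELECT account, MIN(amount) FROM transactions GROUP BY account HAVING MIN(amount) >= 3116.49

Result:
(no rows)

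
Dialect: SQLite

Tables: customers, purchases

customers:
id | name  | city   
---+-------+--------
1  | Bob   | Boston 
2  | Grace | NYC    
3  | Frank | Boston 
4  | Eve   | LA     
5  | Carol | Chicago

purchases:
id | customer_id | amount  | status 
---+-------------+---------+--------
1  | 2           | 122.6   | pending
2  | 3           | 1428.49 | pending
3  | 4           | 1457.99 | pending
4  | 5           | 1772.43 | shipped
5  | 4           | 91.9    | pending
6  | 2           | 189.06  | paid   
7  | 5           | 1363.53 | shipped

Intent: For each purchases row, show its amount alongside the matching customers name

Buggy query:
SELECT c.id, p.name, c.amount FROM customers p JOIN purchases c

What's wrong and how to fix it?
Bug: Missing join condition: each purchases row is matched to all customers rows instead of just its own

Fix: Specify the join condition linking the foreign key to the parent id

Corrected query:
SELECT c.id, p.name, c.amount FROM customers p JOIN purchases c ON c.customer_id = p.id

Result:
id | name  | amount 
---+-------+--------
1  | Grace | 122.6  
2  | Frank | 1428.49
3  | Eve   | 1457.99
4  | Carol | 1772.43
5  | Eve   | 91.9   
6  | Grace | 189.06 
7  | Carol | 1363.53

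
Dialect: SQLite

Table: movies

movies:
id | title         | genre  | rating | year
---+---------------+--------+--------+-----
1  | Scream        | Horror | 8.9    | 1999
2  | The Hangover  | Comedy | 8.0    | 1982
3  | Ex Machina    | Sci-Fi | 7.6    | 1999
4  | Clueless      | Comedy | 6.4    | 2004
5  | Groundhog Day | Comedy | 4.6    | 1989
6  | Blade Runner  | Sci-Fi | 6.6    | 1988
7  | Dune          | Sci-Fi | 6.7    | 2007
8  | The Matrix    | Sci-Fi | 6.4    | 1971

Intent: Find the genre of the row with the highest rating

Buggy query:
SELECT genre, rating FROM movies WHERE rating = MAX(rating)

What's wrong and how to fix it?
Bug: WHERE is evaluated per row; an aggregate over the whole table isn't defined there

Fix: Wrap MAX in a scalar subquery so WHERE compares against a single value

Corrected query:
SELECT genre, rating FROM movies WHERE rating = (SELECT MAX(rating) FROM movies)

Result:
genre  | rating
-------+-------
Horror | 8.9   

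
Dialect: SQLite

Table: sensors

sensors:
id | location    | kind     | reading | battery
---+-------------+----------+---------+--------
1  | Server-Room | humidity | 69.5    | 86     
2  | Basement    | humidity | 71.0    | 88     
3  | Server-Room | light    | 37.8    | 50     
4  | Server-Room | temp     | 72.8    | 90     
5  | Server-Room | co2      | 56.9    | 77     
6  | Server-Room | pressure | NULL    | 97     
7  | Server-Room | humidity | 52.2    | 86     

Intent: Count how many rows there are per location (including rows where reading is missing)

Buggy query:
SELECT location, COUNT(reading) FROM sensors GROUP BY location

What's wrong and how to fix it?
Bug: COUNT(reading) skips NULLs, so groups with missing reading are undercounted

Fix: Use COUNT(*) to count all rows regardless of NULL

Corrected query:
SELECT location, COUNT(*) FROM sensors GROUP BY location

Result:
location    | COUNT(*)
------------+---------
Basement    | 1       
Server-Room | 6       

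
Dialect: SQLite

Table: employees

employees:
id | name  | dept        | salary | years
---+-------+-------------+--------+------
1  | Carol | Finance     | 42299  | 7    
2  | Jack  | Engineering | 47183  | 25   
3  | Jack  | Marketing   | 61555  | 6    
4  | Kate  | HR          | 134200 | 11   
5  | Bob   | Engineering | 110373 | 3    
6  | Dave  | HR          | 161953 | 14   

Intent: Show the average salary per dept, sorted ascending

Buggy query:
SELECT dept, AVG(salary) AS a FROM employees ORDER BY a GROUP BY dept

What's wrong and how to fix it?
Bug: GROUP BY must precede ORDER BY

Fix: Reorder: SELECT … FROM … GROUP BY … ORDER BY …

Corrected query:
SELECT dept, AVG(salary) AS a FROM employees GROUP BY dept ORDER BY a

Result:
dept        | a       
------------+---------
Finance     | 42299   
Marketing   | 61555   
Engineering | 78778   
HR          | 148076.5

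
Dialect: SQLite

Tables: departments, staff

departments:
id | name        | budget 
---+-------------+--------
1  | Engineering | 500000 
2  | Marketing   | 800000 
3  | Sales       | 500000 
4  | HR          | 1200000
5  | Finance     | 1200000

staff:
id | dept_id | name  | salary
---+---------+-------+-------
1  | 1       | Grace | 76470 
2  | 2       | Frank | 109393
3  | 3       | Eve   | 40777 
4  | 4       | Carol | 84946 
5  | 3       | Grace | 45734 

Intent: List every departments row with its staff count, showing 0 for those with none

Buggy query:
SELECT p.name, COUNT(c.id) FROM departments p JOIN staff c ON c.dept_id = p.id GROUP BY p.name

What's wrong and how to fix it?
Bug: INNER JOIN drops departments rows that have no matching staff rows

Fix: Switch to LEFT JOIN to retain unmatched parent rows

Corrected query:
SELECT p.name, COUNT(c.id) FROM departments p LEFT JOIN staff c ON c.dept_id = p.id GROUP BY p.name

Result:
name        | COUNT(c.id)
------------+------------
Engineering | 1          
Finance     | 0          
HR          | 1          
Marketing   | 1          
Sales       | 2          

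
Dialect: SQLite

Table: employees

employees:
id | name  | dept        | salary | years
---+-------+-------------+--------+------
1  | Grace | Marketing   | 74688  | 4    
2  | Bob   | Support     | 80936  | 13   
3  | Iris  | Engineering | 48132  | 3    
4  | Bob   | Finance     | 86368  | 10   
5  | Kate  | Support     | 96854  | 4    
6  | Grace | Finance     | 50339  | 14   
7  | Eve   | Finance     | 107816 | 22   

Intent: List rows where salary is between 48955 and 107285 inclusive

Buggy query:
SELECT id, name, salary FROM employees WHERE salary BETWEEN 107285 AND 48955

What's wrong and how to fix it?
Bug: The bounds are reversed; BETWEEN a AND b requires a <= b to match anything

Fix: Write BETWEEN 48955 AND 107285

Corrected query:
SELECT id, name, salary FROM employees WHERE salary BETWEEN 48955 AND 107285

Result:
id | name  | salary
---+-------+-------
1  | Grace | 74688 
2  | Bob   | 80936 
4  | Bob   | 86368 
5  | Kate  | 96854 
6  | Grace | 50339 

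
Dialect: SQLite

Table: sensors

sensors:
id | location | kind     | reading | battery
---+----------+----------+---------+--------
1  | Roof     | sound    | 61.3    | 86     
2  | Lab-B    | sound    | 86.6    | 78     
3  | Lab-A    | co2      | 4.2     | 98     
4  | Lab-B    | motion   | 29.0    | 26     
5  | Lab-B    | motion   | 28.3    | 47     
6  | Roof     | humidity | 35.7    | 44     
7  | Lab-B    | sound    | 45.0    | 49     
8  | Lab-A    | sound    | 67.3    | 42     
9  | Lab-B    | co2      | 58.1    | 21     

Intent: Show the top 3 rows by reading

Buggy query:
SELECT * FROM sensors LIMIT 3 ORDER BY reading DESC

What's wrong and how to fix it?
Bug: LIMIT must come after ORDER BY

Fix: Sort with ORDER BY, then apply LIMIT

Corrected query:
SELECT * FROM sensors ORDER BY reading DESC LIMIT 3

Result:
id | location | kind  | reading | battery
---+----------+-------+---------+--------
2  | Lab-B    | sound | 86.6    | 78     
8  | Lab-A    | sound | 67.3    | 42     
1  | Roof     | sound | 61.3    | 86     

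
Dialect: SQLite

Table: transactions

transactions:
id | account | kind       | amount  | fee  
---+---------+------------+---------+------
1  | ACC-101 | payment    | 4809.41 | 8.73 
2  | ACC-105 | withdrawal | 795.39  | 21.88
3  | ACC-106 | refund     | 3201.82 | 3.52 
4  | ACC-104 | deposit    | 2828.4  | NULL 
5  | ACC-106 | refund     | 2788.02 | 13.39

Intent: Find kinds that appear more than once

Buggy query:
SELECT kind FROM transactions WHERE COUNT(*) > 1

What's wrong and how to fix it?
Bug: COUNT(*) is an aggregate and cannot be used in WHERE

Fix: Group first, then use HAVING for the count condition

Corrected query:
SELECT kind FROM transactions GROUP BY kind HAVING COUNT(*) > 1

Result:
kind  
------
refund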